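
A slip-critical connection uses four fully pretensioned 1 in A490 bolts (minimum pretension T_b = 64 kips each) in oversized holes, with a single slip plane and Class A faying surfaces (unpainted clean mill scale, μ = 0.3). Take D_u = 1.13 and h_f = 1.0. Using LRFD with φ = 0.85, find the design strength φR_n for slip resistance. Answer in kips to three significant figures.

73.8 kips

R_n = μ · D_u · h_f · T_b · n_s · n_b = 0.3 × 1.13 × 1.0 × 64 × 1 × 4 = 86.78 kips.
Design strength φR_n = 0.85 × 86.78 = 73.8 kips.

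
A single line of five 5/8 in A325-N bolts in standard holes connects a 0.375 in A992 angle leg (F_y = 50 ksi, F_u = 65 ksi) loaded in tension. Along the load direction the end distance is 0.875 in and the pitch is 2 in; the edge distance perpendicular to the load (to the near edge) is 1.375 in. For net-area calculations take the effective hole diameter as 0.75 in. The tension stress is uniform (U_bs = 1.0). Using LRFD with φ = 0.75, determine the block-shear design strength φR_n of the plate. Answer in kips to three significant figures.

Shear plane L_v = 0.875 + 4·2 = 8.875 in; A_gv = 8.875 × 0.375 = 3.328 in².
A_nv = (8.875 − 4.5·0.75) × 0.375 = 2.062 in².
A_nt = (1.375 − 0.5·0.75) × 0.375 = 0.375 in².
0.6 F_u A_nv = 80.44 kips; 0.6 F_y A_gv = 99.84 kips → shear rupture governs the shear term.
R_n = 80.44 + 1.0 × 65 × 0.375 = 104.8 kips.
Design strength φR_n = 0.75 × 104.8 = 78.6 kips.

78.6 kips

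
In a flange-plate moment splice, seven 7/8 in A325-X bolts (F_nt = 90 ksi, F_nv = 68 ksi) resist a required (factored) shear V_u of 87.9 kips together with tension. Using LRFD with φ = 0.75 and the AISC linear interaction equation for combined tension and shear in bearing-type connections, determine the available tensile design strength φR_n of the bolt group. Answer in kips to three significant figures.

A_b = π·0.875²/4 = 0.6013 in²; f_rv = 87.9 / (7 × 0.6013) = 20.88 ksi.
F'_nt = 1.3 F_nt − (F_nt / φF_nv) f_rv = 1.3·90 − (90/(0.75·68))·20.88 = 80.15 ksi, capped at F_nt → F'_nt = 80.15 ksi.
R_n = F'_nt · A_b · n = 80.15 × 0.6013 × 7 = 337.4 kips.
Design strength φR_n = 0.75 × 337.4 = 253 kips.

253 kips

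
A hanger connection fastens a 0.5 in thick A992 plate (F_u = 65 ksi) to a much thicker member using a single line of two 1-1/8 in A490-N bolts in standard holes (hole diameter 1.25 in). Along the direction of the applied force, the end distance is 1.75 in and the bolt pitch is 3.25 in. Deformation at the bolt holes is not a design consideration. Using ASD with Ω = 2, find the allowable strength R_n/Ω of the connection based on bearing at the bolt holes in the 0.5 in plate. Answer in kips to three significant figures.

Per bolt r_n = 1.5 l_c t F_u ≤ 3.0 d t F_u; upper limit = 3.0 × 1.125 × 0.5 × 65 = 109.7 kips.
Edge bolt: l_c = 1.75 − 1.25/2 = 1.125 in → 1.5 × 1.125 × 0.5 × 65 = 54.84 → r_n = 54.84 kips.
Interior bolts: l_c = 3.25 − 1.25 = 2 in → 1.5 × 2 × 0.5 × 65 = 97.5 → r_n = 97.5 kips.
R_n = 1 × 54.84 + 1 × 97.5 = 152.3 kips.
Allowable strength R_n/Ω = 152.3 / 2 = 76.2 kips.

76.2 kips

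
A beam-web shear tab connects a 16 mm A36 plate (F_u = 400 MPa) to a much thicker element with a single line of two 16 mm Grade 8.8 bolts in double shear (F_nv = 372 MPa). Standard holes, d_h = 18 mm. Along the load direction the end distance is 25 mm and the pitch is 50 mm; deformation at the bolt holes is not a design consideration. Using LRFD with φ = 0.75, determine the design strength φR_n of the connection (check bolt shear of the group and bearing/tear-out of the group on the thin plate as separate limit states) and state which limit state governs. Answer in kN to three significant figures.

Bolt shear: A_b = π·16²/4 = 201.1 mm²; R_n = 372 × 201.1 × 2 × 2 / 1000 = 299.2 kN → 0.75 × 299.2 = 224 kN.
Bearing (1.5 l_c t F_u ≤ 3.0 d t F_u): upper limit = 3.0·16·16·400 / 1000 = 307.2 kN.
  Edge l_c = 25 − 18/2 = 16 → r_n = 153.6 kN; interior l_c = 50 − 18 = 32 → r_n = 307.2 kN.
  R_n,bearing = 1·153.6 + 1·307.2 = 460.8 kN → 0.75 × 460.8 = 346 kN.
Bolt shear governs: 224 kN.

224 kN (bolt shear governs)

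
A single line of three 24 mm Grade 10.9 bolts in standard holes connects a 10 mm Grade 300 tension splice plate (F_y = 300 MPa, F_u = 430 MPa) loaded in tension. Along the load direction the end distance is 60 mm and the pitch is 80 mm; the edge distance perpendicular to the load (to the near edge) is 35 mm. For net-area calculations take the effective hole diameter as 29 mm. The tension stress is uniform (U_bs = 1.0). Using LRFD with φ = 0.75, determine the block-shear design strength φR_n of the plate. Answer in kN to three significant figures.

Shear plane L_v = 60 + 2·80 = 220 mm; A_gv = 220 × 10 = 2200 mm².
A_nv = (220 − 2.5·29) × 10 = 1475 mm².
A_nt = (35 − 0.5·29) × 10 = 205 mm².
0.6 F_u A_nv = 380.6 kN; 0.6 F_y A_gv = 396 kN → shear rupture governs the shear term.
R_n = 380.6 + 1.0 × 430 × 205 / 1000 = 468.7 kN.
Design strength φR_n = 0.75 × 468.7 = 352 kN.

352 kN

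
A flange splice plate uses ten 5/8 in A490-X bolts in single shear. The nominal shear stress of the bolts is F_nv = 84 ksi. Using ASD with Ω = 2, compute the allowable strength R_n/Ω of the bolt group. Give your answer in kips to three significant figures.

A_b = π × 0.625² / 4 = 0.3068 in².
R_n = F_nv · A_b · n · n_s = 84 × 0.3068 × 10 × 1 = 257.7 kips.
Allowable strength R_n/Ω = 257.7 / 2 = 129 kips.

129 kips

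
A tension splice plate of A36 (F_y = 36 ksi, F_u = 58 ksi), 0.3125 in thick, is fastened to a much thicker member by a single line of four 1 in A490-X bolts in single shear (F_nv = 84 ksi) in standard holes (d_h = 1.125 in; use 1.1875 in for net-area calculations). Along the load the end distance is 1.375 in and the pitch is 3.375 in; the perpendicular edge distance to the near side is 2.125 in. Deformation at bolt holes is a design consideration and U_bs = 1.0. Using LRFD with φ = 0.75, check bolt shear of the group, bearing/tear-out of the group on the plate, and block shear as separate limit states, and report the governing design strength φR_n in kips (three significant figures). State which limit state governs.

79 kips (block shear governs)

Bolt shear: A_b = π·1²/4 = 0.7854 in²; R_n = 84 × 0.7854 × 4 × 1 = 263.9 kips → 0.75 × 263.9 = 198 kips.
Bearing: edge l_c = 0.8125, r_n = 17.67 kips; interior l_c = 2.25, r_n = 43.5 kips; R_n = 17.67 + 3·43.5 = 148.2 kips → 111 kips.
Block shear: A_gv = 3.594, A_nv = 2.295, A_nt = 0.4785 in²; R_n = min(0.6F_uA_nv, 0.6F_yA_gv) + U_bs·F_u·A_nt = 105.4 kips → 79 kips.
Block shear governs: 79 kips.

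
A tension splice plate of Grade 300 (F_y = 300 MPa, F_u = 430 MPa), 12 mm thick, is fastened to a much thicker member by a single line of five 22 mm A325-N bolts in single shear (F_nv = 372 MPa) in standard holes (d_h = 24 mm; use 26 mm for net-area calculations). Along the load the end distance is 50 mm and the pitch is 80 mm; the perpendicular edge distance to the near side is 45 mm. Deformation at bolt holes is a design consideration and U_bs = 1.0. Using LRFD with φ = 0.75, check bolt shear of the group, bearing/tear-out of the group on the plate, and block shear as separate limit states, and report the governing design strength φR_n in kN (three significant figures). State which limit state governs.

Bolt shear: A_b = π·22²/4 = 380.1 mm²; R_n = 372 × 380.1 × 5 × 1 / 1000 = 707 kN → 0.75 × 707 = 530 kN.
Bearing: edge l_c = 38, r_n = 235.3 kN; interior l_c = 56, r_n = 272.4 kN; R_n = 235.3 + 4·272.4 = 1325 kN → 994 kN.
Block shear: A_gv = 4440, A_nv = 3036, A_nt = 384 mm²; R_n = min(0.6F_uA_nv, 0.6F_yA_gv) + U_bs·F_u·A_nt = 948.4 kN → 711 kN.
Bolt shear governs: 530 kN.

530 kN (bolt shear governs)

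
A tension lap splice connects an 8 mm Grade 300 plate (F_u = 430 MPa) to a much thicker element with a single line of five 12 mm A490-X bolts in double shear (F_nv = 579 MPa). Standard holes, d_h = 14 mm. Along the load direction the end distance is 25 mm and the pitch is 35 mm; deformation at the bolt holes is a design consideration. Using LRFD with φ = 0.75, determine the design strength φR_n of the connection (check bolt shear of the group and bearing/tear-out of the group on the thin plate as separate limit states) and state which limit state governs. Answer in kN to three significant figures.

316 kN (bearing governs)

Bolt shear: A_b = π·12²/4 = 113.1 mm²; R_n = 579 × 113.1 × 5 × 2 / 1000 = 654.8 kN → 0.75 × 654.8 = 491 kN.
Bearing (1.2 l_c t F_u ≤ 2.4 d t F_u): upper limit = 2.4·12·8·430 / 1000 = 99.07 kN.
  Edge l_c = 25 − 14/2 = 18 → r_n = 74.3 kN; interior l_c = 35 − 14 = 21 → r_n = 86.69 kN.
  R_n,bearing = 1·74.3 + 4·86.69 = 421.1 kN → 0.75 × 421.1 = 316 kN.
Bearing governs: 316 kN.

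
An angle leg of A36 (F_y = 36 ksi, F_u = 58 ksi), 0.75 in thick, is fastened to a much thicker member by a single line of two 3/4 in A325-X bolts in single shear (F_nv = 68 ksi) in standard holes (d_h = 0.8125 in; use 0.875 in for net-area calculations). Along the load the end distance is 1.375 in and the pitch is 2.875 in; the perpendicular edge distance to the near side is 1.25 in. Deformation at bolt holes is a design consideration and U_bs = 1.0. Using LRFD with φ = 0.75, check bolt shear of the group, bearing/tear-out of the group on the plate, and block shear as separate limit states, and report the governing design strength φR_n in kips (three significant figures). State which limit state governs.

Bolt shear: A_b = π·0.75²/4 = 0.4418 in²; R_n = 68 × 0.4418 × 2 × 1 = 60.08 kips → 0.75 × 60.08 = 45.1 kips.
Bearing: edge l_c = 0.9688, r_n = 50.57 kips; interior l_c = 2.062, r_n = 78.3 kips; R_n = 50.57 + 1·78.3 = 128.9 kips → 96.7 kips.
Block shear: A_gv = 3.188, A_nv = 2.203, A_nt = 0.6094 in²; R_n = min(0.6F_uA_nv, 0.6F_yA_gv) + U_bs·F_u·A_nt = 104.2 kips → 78.1 kips.
Bolt shear governs: 45.1 kips.

45.1 kips (bolt shear governs)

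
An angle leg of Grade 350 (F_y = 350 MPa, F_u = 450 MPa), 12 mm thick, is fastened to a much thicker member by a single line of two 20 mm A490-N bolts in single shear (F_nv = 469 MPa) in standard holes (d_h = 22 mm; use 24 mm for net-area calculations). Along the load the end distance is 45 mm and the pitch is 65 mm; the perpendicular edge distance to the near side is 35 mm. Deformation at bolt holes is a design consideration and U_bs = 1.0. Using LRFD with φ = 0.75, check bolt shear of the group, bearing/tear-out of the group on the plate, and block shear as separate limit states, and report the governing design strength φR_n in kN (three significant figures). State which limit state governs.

Bolt shear: A_b = π·20²/4 = 314.2 mm²; R_n = 469 × 314.2 × 2 × 1 / 1000 = 294.7 kN → 0.75 × 294.7 = 221 kN.
Bearing: edge l_c = 34, r_n = 220.3 kN; interior l_c = 43, r_n = 259.2 kN; R_n = 220.3 + 1·259.2 = 479.5 kN → 360 kN.
Block shear: A_gv = 1320, A_nv = 888, A_nt = 276 mm²; R_n = min(0.6F_uA_nv, 0.6F_yA_gv) + U_bs·F_u·A_nt = 364 kN → 273 kN.
Bolt shear governs: 221 kN.

221 kN (bolt shear governs)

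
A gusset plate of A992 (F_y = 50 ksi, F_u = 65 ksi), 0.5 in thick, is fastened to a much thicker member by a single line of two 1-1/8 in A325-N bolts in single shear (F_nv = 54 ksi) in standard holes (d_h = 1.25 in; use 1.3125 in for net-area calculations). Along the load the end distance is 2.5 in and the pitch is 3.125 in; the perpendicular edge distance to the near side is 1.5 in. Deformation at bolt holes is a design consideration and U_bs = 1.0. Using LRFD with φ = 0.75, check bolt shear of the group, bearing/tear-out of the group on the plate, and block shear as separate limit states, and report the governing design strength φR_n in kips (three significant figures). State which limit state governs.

Bolt shear: A_b = π·1.125²/4 = 0.994 in²; R_n = 54 × 0.994 × 2 × 1 = 107.4 kips → 0.75 × 107.4 = 80.5 kips.
Bearing: edge l_c = 1.875, r_n = 73.12 kips; interior l_c = 1.875, r_n = 73.12 kips; R_n = 73.12 + 1·73.12 = 146.2 kips → 110 kips.
Block shear: A_gv = 2.812, A_nv = 1.828, A_nt = 0.4219 in²; R_n = min(0.6F_uA_nv, 0.6F_yA_gv) + U_bs·F_u·A_nt = 98.72 kips → 74 kips.
Block shear governs: 74 kips.

74 kips (block shear governs)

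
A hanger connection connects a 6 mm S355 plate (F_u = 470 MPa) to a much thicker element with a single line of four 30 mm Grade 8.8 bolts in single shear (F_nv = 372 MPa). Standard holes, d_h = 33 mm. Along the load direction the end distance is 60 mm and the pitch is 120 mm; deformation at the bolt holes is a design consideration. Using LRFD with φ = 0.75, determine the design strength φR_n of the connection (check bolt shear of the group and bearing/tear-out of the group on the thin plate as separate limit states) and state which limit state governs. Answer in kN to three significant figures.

567 kN (bearing governs)

Bolt shear: A_b = π·30²/4 = 706.9 mm²; R_n = 372 × 706.9 × 4 × 1 / 1000 = 1052 kN → 0.75 × 1052 = 789 kN.
Bearing (1.2 l_c t F_u ≤ 2.4 d t F_u): upper limit = 2.4·30·6·470 / 1000 = 203 kN.
  Edge l_c = 60 − 33/2 = 43.5 → r_n = 147.2 kN; interior l_c = 120 − 33 = 87 → r_n = 203 kN.
  R_n,bearing = 1·147.2 + 3·203 = 756.3 kN → 0.75 × 756.3 = 567 kN.
Bearing governs: 567 kN.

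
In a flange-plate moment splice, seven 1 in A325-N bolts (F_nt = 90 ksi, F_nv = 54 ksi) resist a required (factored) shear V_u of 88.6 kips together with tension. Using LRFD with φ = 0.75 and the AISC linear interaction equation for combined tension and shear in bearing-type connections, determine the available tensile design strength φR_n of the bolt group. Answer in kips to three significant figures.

A_b = π·1²/4 = 0.7854 in²; f_rv = 88.6 / (7 × 0.7854) = 16.12 ksi.
F'_nt = 1.3 F_nt − (F_nt / φF_nv) f_rv = 1.3·90 − (90/(0.75·54))·16.12 = 81.19 ksi, capped at F_nt → F'_nt = 81.19 ksi.
R_n = F'_nt · A_b · n = 81.19 × 0.7854 × 7 = 446.4 kips.
Design strength φR_n = 0.75 × 446.4 = 335 kips.

335 kips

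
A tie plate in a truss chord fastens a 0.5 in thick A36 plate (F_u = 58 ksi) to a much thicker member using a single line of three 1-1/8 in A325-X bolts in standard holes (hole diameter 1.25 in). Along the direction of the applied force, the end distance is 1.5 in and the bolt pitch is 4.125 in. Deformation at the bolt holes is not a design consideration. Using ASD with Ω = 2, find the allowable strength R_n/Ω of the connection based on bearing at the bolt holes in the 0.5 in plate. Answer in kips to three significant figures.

Per bolt r_n = 1.5 l_c t F_u ≤ 3.0 d t F_u; upper limit = 3.0 × 1.125 × 0.5 × 58 = 97.88 kips.
Edge bolt: l_c = 1.5 − 1.25/2 = 0.875 in → 1.5 × 0.875 × 0.5 × 58 = 38.06 → r_n = 38.06 kips.
Interior bolts: l_c = 4.125 − 1.25 = 2.875 in → 1.5 × 2.875 × 0.5 × 58 = 125.1 → r_n = 97.88 kips.
R_n = 1 × 38.06 + 2 × 97.88 = 233.8 kips.
Allowable strength R_n/Ω = 233.8 / 2 = 117 kips.

117 kips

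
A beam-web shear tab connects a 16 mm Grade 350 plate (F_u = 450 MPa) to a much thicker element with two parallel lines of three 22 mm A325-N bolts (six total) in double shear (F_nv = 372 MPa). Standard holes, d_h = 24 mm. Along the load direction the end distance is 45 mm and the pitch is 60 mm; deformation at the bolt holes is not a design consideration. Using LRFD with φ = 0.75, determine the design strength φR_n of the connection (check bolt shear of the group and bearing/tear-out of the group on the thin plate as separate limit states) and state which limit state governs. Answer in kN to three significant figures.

Bolt shear: A_b = π·22²/4 = 380.1 mm²; R_n = 372 × 380.1 × 6 × 2 / 1000 = 1697 kN → 0.75 × 1697 = 1270 kN.
Bearing (1.5 l_c t F_u ≤ 3.0 d t F_u): upper limit = 3.0·22·16·450 / 1000 = 475.2 kN.
  Edge l_c = 45 − 24/2 = 33 → r_n = 356.4 kN; interior l_c = 60 − 24 = 36 → r_n = 388.8 kN.
  R_n,bearing = 2·356.4 + 4·388.8 = 2268 kN → 0.75 × 2268 = 1700 kN.
Bolt shear governs: 1270 kN.

1270 kN (bolt shear governs)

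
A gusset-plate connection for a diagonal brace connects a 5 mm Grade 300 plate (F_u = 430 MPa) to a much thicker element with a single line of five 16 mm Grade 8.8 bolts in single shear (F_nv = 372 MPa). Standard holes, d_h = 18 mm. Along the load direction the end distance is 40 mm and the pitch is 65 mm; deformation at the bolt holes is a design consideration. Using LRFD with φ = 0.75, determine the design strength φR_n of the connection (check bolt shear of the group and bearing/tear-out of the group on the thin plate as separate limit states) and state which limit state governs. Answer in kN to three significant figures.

280 kN (bolt shear governs)

Bolt shear: A_b = π·16²/4 = 201.1 mm²; R_n = 372 × 201.1 × 5 × 1 / 1000 = 374 kN → 0.75 × 374 = 280 kN.
Bearing (1.2 l_c t F_u ≤ 2.4 d t F_u): upper limit = 2.4·16·5·430 / 1000 = 82.56 kN.
  Edge l_c = 40 − 18/2 = 31 → r_n = 79.98 kN; interior l_c = 65 − 18 = 47 → r_n = 82.56 kN.
  R_n,bearing = 1·79.98 + 4·82.56 = 410.2 kN → 0.75 × 410.2 = 308 kN.
Bolt shear governs: 280 kN.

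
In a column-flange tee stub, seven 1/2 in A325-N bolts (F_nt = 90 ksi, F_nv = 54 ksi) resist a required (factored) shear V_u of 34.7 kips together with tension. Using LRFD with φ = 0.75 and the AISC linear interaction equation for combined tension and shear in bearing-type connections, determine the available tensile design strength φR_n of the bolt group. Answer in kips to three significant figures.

62.8 kips

A_b = π·0.5²/4 = 0.1963 in²; f_rv = 34.7 / (7 × 0.1963) = 25.25 ksi.
F'_nt = 1.3 F_nt − (F_nt / φF_nv) f_rv = 1.3·90 − (90/(0.75·54))·25.25 = 60.9 ksi, capped at F_nt → F'_nt = 60.9 ksi.
R_n = F'_nt · A_b · n = 60.9 × 0.1963 × 7 = 83.7 kips.
Design strength φR_n = 0.75 × 83.7 = 62.8 kips.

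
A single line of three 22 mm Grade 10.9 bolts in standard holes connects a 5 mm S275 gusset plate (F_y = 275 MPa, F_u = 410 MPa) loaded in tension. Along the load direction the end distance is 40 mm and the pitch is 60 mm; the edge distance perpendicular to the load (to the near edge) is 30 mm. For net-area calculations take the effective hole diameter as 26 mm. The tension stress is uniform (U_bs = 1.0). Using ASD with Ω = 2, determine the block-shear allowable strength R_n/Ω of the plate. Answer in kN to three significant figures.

75.9 kN

Shear plane L_v = 40 + 2·60 = 160 mm; A_gv = 160 × 5 = 800 mm².
A_nv = (160 − 2.5·26) × 5 = 475 mm².
A_nt = (30 − 0.5·26) × 5 = 85 mm².
0.6 F_u A_nv = 116.9 kN; 0.6 F_y A_gv = 132 kN → shear rupture governs the shear term.
R_n = 116.9 + 1.0 × 410 × 85 / 1000 = 151.7 kN.
Allowable strength R_n/Ω = 151.7 / 2 = 75.9 kN.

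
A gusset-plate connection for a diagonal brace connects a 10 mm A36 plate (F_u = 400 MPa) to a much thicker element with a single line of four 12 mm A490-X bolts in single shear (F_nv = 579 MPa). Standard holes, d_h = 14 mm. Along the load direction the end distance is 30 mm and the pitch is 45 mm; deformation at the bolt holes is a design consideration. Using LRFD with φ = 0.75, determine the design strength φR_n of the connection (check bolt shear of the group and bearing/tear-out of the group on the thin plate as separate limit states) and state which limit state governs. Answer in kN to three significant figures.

Bolt shear: A_b = π·12²/4 = 113.1 mm²; R_n = 579 × 113.1 × 4 × 1 / 1000 = 261.9 kN → 0.75 × 261.9 = 196 kN.
Bearing (1.2 l_c t F_u ≤ 2.4 d t F_u): upper limit = 2.4·12·10·400 / 1000 = 115.2 kN.
  Edge l_c = 30 − 14/2 = 23 → r_n = 110.4 kN; interior l_c = 45 − 14 = 31 → r_n = 115.2 kN.
  R_n,bearing = 1·110.4 + 3·115.2 = 456 kN → 0.75 × 456 = 342 kN.
Bolt shear governs: 196 kN.

196 kN (bolt shear governs)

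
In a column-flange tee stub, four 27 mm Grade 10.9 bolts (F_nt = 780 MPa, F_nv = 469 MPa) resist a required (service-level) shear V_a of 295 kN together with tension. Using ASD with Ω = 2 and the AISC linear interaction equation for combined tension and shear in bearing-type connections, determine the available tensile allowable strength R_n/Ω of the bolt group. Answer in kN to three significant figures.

671 kN

A_b = π·27²/4 = 572.6 mm²; f_rv = 295 × 1000 / (4 × 572.6) = 128.8 MPa.
F'_nt = 1.3 F_nt − (Ω F_nt / F_nv) f_rv = 1.3·780 − (2·780/469)·128.8 = 585.6 MPa, capped at F_nt → F'_nt = 585.6 MPa.
R_n = F'_nt · A_b · n = 585.6 × 572.6 × 4 / 1000 = 1341 kN.
Allowable strength R_n/Ω = 1341 / 2 = 671 kN.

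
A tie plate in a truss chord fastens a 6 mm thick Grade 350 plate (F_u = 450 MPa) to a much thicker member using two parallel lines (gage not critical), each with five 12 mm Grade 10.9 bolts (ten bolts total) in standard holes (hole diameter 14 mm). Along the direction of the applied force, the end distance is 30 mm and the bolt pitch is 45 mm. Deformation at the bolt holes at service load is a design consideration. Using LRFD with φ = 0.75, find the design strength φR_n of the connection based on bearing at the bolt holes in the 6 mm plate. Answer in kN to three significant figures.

578 kN

Per bolt r_n = 1.2 l_c t F_u ≤ 2.4 d t F_u; upper limit = 2.4 × 12 × 6 × 450 / 1000 = 77.76 kN.
Edge bolt: l_c = 30 − 14/2 = 23 mm → 1.2 × 23 × 6 × 450 / 1000 = 74.52 → r_n = 74.52 kN.
Interior bolts: l_c = 45 − 14 = 31 mm → 1.2 × 31 × 6 × 450 / 1000 = 100.4 → r_n = 77.76 kN.
R_n = 2 × 74.52 + 8 × 77.76 = 771.1 kN.
Design strength φR_n = 0.75 × 771.1 = 578 kN.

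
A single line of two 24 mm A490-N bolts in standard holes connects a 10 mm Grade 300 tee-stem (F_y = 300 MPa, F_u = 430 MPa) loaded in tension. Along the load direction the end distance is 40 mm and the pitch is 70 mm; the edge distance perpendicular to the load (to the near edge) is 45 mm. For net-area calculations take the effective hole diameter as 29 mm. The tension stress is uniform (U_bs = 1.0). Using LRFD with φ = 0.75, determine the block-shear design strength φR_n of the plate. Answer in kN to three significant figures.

Shear plane L_v = 40 + 1·70 = 110 mm; A_gv = 110 × 10 = 1100 mm².
A_nv = (110 − 1.5·29) × 10 = 665 mm².
A_nt = (45 − 0.5·29) × 10 = 305 mm².
0.6 F_u A_nv = 171.6 kN; 0.6 F_y A_gv = 198 kN → shear rupture governs the shear term.
R_n = 171.6 + 1.0 × 430 × 305 / 1000 = 302.7 kN.
Design strength φR_n = 0.75 × 302.7 = 227 kN.

227 kN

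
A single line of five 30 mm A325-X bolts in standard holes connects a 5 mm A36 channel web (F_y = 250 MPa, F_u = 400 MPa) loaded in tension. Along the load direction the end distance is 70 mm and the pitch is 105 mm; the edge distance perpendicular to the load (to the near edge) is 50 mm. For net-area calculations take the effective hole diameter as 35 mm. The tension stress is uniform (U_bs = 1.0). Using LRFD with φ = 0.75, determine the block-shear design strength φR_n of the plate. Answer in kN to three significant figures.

Shear plane L_v = 70 + 4·105 = 490 mm; A_gv = 490 × 5 = 2450 mm².
A_nv = (490 − 4.5·35) × 5 = 1662 mm².
A_nt = (50 − 0.5·35) × 5 = 162.5 mm².
0.6 F_u A_nv = 399 kN; 0.6 F_y A_gv = 367.5 kN → shear yielding governs the shear term.
R_n = 367.5 + 1.0 × 400 × 162.5 / 1000 = 432.5 kN.
Design strength φR_n = 0.75 × 432.5 = 324 kN.

324 kN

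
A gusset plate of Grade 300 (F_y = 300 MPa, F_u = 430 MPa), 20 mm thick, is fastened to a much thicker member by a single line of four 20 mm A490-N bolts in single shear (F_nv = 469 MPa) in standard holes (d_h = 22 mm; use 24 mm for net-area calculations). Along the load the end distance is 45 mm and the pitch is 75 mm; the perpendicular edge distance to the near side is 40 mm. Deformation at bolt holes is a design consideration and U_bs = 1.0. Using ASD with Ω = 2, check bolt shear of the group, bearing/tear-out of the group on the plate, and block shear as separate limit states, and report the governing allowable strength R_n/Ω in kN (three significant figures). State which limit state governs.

295 kN (bolt shear governs)

Bolt shear: A_b = π·20²/4 = 314.2 mm²; R_n = 469 × 314.2 × 4 × 1 / 1000 = 589.4 kN → 589.4 / 2 = 295 kN.
Bearing: edge l_c = 34, r_n = 350.9 kN; interior l_c = 53, r_n = 412.8 kN; R_n = 350.9 + 3·412.8 = 1589 kN → 795 kN.
Block shear: A_gv = 5400, A_nv = 3720, A_nt = 560 mm²; R_n = min(0.6F_uA_nv, 0.6F_yA_gv) + U_bs·F_u·A_nt = 1201 kN → 600 kN.
Bolt shear governs: 295 kN.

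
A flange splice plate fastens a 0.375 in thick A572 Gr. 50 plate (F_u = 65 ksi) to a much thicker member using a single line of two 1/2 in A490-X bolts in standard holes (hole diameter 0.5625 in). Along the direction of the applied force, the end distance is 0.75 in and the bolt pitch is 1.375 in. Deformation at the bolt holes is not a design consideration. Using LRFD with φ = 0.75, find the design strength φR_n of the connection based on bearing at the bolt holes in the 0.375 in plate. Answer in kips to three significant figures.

35.1 kips

Per bolt r_n = 1.5 l_c t F_u ≤ 3.0 d t F_u; upper limit = 3.0 × 0.5 × 0.375 × 65 = 36.56 kips.
Edge bolt: l_c = 0.75 − 0.5625/2 = 0.4688 in → 1.5 × 0.4688 × 0.375 × 65 = 17.14 → r_n = 17.14 kips.
Interior bolts: l_c = 1.375 − 0.5625 = 0.8125 in → 1.5 × 0.8125 × 0.375 × 65 = 29.71 → r_n = 29.71 kips.
R_n = 1 × 17.14 + 1 × 29.71 = 46.85 kips.
Design strength φR_n = 0.75 × 46.85 = 35.1 kips.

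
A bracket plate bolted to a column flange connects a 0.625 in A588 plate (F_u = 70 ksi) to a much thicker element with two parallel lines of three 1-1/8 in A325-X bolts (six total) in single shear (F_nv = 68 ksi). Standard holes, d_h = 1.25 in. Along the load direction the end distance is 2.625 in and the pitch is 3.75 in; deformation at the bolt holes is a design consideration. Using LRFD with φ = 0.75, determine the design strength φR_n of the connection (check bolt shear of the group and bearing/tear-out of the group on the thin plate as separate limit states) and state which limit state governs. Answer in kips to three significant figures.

Bolt shear: A_b = π·1.125²/4 = 0.994 in²; R_n = 68 × 0.994 × 6 × 1 = 405.6 kips → 0.75 × 405.6 = 304 kips.
Bearing (1.2 l_c t F_u ≤ 2.4 d t F_u): upper limit = 2.4·1.125·0.625·70 = 118.1 kips.
  Edge l_c = 2.625 − 1.25/2 = 2 → r_n = 105 kips; interior l_c = 3.75 − 1.25 = 2.5 → r_n = 118.1 kips.
  R_n,bearing = 2·105 + 4·118.1 = 682.5 kips → 0.75 × 682.5 = 512 kips.
Bolt shear governs: 304 kips.

304 kips (bolt shear governs)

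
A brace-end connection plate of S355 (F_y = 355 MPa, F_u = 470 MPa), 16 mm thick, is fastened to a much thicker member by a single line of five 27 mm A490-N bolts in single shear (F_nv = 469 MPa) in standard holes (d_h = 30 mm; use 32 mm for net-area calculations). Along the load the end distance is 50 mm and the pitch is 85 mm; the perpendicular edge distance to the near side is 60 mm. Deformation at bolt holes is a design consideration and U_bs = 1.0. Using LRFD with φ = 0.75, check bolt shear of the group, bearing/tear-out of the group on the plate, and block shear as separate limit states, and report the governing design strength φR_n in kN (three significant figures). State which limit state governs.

Bolt shear: A_b = π·27²/4 = 572.6 mm²; R_n = 469 × 572.6 × 5 × 1 / 1000 = 1343 kN → 0.75 × 1343 = 1010 kN.
Bearing: edge l_c = 35, r_n = 315.8 kN; interior l_c = 55, r_n = 487.3 kN; R_n = 315.8 + 4·487.3 = 2265 kN → 1700 kN.
Block shear: A_gv = 6240, A_nv = 3936, A_nt = 704 mm²; R_n = min(0.6F_uA_nv, 0.6F_yA_gv) + U_bs·F_u·A_nt = 1441 kN → 1080 kN.
Bolt shear governs: 1010 kN.

1010 kN (bolt shear governs)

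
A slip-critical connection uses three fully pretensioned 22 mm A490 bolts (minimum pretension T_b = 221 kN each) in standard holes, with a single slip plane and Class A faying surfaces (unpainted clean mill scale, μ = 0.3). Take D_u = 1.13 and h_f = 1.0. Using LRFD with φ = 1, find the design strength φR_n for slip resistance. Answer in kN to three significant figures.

225 kN

R_n = μ · D_u · h_f · T_b · n_s · n_b = 0.3 × 1.13 × 1.0 × 221 × 1 × 3 = 224.8 kN.
Design strength φR_n = 1 × 224.8 = 225 kN.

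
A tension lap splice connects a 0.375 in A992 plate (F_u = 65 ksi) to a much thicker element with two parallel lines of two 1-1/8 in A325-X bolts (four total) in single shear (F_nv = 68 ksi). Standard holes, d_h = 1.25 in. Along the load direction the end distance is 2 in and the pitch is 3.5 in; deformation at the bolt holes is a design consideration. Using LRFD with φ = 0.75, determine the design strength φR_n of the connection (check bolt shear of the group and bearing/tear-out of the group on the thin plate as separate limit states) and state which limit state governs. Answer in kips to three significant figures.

Bolt shear: A_b = π·1.125²/4 = 0.994 in²; R_n = 68 × 0.994 × 4 × 1 = 270.4 kips → 0.75 × 270.4 = 203 kips.
Bearing (1.2 l_c t F_u ≤ 2.4 d t F_u): upper limit = 2.4·1.125·0.375·65 = 65.81 kips.
  Edge l_c = 2 − 1.25/2 = 1.375 → r_n = 40.22 kips; interior l_c = 3.5 − 1.25 = 2.25 → r_n = 65.81 kips.
  R_n,bearing = 2·40.22 + 2·65.81 = 212.1 kips → 0.75 × 212.1 = 159 kips.
Bearing governs: 159 kips.

159 kips (bearing governs)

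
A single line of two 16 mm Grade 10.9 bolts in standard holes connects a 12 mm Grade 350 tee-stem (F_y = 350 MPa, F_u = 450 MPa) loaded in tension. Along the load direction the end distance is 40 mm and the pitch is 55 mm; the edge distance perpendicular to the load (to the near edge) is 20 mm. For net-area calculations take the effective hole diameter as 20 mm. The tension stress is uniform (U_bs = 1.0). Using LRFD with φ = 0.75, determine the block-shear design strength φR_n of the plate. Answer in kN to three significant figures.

198 kN

Shear plane L_v = 40 + 1·55 = 95 mm; A_gv = 95 × 12 = 1140 mm².
A_nv = (95 − 1.5·20) × 12 = 780 mm².
A_nt = (20 − 0.5·20) × 12 = 120 mm².
0.6 F_u A_nv = 210.6 kN; 0.6 F_y A_gv = 239.4 kN → shear rupture governs the shear term.
R_n = 210.6 + 1.0 × 450 × 120 / 1000 = 264.6 kN.
Design strength φR_n = 0.75 × 264.6 = 198 kN.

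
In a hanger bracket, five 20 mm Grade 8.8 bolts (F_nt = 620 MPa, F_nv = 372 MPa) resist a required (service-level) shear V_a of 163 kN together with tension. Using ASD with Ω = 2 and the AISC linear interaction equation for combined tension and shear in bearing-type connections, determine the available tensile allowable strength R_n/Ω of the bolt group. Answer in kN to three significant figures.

361 kN

A_b = π·20²/4 = 314.2 mm²; f_rv = 163 × 1000 / (5 × 314.2) = 103.8 MPa.
F'_nt = 1.3 F_nt − (Ω F_nt / F_nv) f_rv = 1.3·620 − (2·620/372)·103.8 = 460.1 MPa, capped at F_nt → F'_nt = 460.1 MPa.
R_n = F'_nt · A_b · n = 460.1 × 314.2 × 5 / 1000 = 722.7 kN.
Allowable strength R_n/Ω = 722.7 / 2 = 361 kN.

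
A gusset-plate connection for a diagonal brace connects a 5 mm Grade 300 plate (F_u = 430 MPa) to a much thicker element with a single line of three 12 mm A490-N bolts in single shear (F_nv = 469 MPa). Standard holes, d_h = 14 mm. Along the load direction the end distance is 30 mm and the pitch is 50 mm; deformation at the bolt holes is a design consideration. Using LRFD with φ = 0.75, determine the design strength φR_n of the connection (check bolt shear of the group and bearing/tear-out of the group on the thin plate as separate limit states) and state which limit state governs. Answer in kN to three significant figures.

Bolt shear: A_b = π·12²/4 = 113.1 mm²; R_n = 469 × 113.1 × 3 × 1 / 1000 = 159.1 kN → 0.75 × 159.1 = 119 kN.
Bearing (1.2 l_c t F_u ≤ 2.4 d t F_u): upper limit = 2.4·12·5·430 / 1000 = 61.92 kN.
  Edge l_c = 30 − 14/2 = 23 → r_n = 59.34 kN; interior l_c = 50 − 14 = 36 → r_n = 61.92 kN.
  R_n,bearing = 1·59.34 + 2·61.92 = 183.2 kN → 0.75 × 183.2 = 137 kN.
Bolt shear governs: 119 kN.

119 kN (bolt shear governs)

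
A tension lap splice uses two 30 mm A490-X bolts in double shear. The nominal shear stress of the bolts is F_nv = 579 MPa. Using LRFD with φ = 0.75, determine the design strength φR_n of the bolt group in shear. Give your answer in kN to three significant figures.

A_b = π × 30² / 4 = 706.9 mm².
R_n = F_nv · A_b · n · n_s = 579 × 706.9 × 2 × 2 / 1000 = 1637 kN.
Design strength φR_n = 0.75 × 1637 = 1230 kN.

1230 kN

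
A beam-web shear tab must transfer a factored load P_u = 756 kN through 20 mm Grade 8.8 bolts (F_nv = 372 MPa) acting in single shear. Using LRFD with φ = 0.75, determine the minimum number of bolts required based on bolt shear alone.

9 bolts

A_b = π·20²/4 = 314.2 mm².
Per-bolt design strength φR_n = 0.75 × 372 × 314.2 × 1 / 1000 = 87.65 kN.
n ≥ 756 / 87.65 = 8.625 → use 9 bolts.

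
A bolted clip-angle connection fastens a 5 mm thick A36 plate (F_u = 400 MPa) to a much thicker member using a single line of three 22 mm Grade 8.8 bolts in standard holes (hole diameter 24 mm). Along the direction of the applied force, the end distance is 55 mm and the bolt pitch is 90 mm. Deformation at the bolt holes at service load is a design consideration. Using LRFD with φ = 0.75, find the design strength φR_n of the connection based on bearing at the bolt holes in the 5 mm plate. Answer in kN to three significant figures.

236 kN

Per bolt r_n = 1.2 l_c t F_u ≤ 2.4 d t F_u; upper limit = 2.4 × 22 × 5 × 400 / 1000 = 105.6 kN.
Edge bolt: l_c = 55 − 24/2 = 43 mm → 1.2 × 43 × 5 × 400 / 1000 = 103.2 → r_n = 103.2 kN.
Interior bolts: l_c = 90 − 24 = 66 mm → 1.2 × 66 × 5 × 400 / 1000 = 158.4 → r_n = 105.6 kN.
R_n = 1 × 103.2 + 2 × 105.6 = 314.4 kN.
Design strength φR_n = 0.75 × 314.4 = 236 kN.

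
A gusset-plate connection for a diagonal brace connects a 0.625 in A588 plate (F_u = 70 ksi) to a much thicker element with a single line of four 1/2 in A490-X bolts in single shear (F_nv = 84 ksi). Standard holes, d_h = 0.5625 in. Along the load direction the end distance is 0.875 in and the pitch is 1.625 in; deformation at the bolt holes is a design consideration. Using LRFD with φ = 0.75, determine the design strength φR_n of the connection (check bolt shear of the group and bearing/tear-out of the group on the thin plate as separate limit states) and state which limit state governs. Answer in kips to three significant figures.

49.5 kips (bolt shear governs)

Bolt shear: A_b = π·0.5²/4 = 0.1963 in²; R_n = 84 × 0.1963 × 4 × 1 = 65.97 kips → 0.75 × 65.97 = 49.5 kips.
Bearing (1.2 l_c t F_u ≤ 2.4 d t F_u): upper limit = 2.4·0.5·0.625·70 = 52.5 kips.
  Edge l_c = 0.875 − 0.5625/2 = 0.5938 → r_n = 31.17 kips; interior l_c = 1.625 − 0.5625 = 1.062 → r_n = 52.5 kips.
  R_n,bearing = 1·31.17 + 3·52.5 = 188.7 kips → 0.75 × 188.7 = 142 kips.
Bolt shear governs: 49.5 kips.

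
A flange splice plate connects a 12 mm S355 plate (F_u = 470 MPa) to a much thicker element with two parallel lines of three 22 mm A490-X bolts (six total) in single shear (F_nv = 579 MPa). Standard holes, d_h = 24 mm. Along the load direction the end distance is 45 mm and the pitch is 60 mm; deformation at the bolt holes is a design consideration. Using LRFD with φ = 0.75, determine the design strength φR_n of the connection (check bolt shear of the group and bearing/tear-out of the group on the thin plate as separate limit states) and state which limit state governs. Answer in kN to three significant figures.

Bolt shear: A_b = π·22²/4 = 380.1 mm²; R_n = 579 × 380.1 × 6 × 1 / 1000 = 1321 kN → 0.75 × 1321 = 990 kN.
Bearing (1.2 l_c t F_u ≤ 2.4 d t F_u): upper limit = 2.4·22·12·470 / 1000 = 297.8 kN.
  Edge l_c = 45 − 24/2 = 33 → r_n = 223.3 kN; interior l_c = 60 − 24 = 36 → r_n = 243.6 kN.
  R_n,bearing = 2·223.3 + 4·243.6 = 1421 kN → 0.75 × 1421 = 1070 kN.
Bolt shear governs: 990 kN.

990 kN (bolt shear governs)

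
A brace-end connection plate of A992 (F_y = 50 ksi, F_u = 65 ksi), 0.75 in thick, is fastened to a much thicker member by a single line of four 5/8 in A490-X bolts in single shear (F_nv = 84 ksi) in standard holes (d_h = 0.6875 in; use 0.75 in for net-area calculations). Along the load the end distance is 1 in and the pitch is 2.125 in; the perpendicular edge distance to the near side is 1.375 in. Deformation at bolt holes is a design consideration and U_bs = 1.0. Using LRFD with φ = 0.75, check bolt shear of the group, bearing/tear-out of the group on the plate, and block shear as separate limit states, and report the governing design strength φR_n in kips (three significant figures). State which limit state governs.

Bolt shear: A_b = π·0.625²/4 = 0.3068 in²; R_n = 84 × 0.3068 × 4 × 1 = 103.1 kips → 0.75 × 103.1 = 77.3 kips.
Bearing: edge l_c = 0.6562, r_n = 38.39 kips; interior l_c = 1.438, r_n = 73.12 kips; R_n = 38.39 + 3·73.12 = 257.8 kips → 193 kips.
Block shear: A_gv = 5.531, A_nv = 3.562, A_nt = 0.75 in²; R_n = min(0.6F_uA_nv, 0.6F_yA_gv) + U_bs·F_u·A_nt = 187.7 kips → 141 kips.
Bolt shear governs: 77.3 kips.

77.3 kips (bolt shear governs)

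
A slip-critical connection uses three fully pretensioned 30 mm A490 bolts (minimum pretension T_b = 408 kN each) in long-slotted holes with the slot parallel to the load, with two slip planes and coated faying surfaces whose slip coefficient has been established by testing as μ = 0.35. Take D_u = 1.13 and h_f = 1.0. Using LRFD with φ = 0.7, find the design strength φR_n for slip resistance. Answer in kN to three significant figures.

678 kN

R_n = μ · D_u · h_f · T_b · n_s · n_b = 0.35 × 1.13 × 1.0 × 408 × 2 × 3 = 968.2 kN.
Design strength φR_n = 0.7 × 968.2 = 678 kN.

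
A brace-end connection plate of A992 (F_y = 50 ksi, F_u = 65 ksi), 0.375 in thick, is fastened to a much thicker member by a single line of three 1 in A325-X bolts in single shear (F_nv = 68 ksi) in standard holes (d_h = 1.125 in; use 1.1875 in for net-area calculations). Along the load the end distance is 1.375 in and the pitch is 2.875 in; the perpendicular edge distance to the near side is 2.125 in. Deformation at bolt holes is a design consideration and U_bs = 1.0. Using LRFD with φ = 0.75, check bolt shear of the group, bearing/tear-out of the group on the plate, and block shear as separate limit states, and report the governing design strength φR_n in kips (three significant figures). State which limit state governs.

Bolt shear: A_b = π·1²/4 = 0.7854 in²; R_n = 68 × 0.7854 × 3 × 1 = 160.2 kips → 0.75 × 160.2 = 120 kips.
Bearing: edge l_c = 0.8125, r_n = 23.77 kips; interior l_c = 1.75, r_n = 51.19 kips; R_n = 23.77 + 2·51.19 = 126.1 kips → 94.6 kips.
Block shear: A_gv = 2.672, A_nv = 1.559, A_nt = 0.5742 in²; R_n = min(0.6F_uA_nv, 0.6F_yA_gv) + U_bs·F_u·A_nt = 98.11 kips → 73.6 kips.
Block shear governs: 73.6 kips.

73.6 kips (block shear governs)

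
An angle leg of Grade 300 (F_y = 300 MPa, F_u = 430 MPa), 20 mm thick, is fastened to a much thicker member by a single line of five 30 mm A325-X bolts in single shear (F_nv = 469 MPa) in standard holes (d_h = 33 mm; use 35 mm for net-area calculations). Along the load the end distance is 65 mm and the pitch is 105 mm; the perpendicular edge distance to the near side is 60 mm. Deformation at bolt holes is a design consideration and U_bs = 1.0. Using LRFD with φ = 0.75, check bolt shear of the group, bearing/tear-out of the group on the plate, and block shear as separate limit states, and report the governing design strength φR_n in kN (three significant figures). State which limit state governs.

Bolt shear: A_b = π·30²/4 = 706.9 mm²; R_n = 469 × 706.9 × 5 × 1 / 1000 = 1658 kN → 0.75 × 1658 = 1240 kN.
Bearing: edge l_c = 48.5, r_n = 500.5 kN; interior l_c = 72, r_n = 619.2 kN; R_n = 500.5 + 4·619.2 = 2977 kN → 2230 kN.
Block shear: A_gv = 9700, A_nv = 6550, A_nt = 850 mm²; R_n = min(0.6F_uA_nv, 0.6F_yA_gv) + U_bs·F_u·A_nt = 2055 kN → 1540 kN.
Bolt shear governs: 1240 kN.

1240 kN (bolt shear governs)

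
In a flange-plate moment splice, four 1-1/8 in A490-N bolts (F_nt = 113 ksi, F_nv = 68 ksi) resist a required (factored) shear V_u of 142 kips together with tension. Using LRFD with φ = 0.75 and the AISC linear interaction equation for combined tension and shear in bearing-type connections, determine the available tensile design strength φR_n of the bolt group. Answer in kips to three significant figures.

202 kips

A_b = π·1.125²/4 = 0.994 in²; f_rv = 142 / (4 × 0.994) = 35.71 ksi.
F'_nt = 1.3 F_nt − (F_nt / φF_nv) f_rv = 1.3·113 − (113/(0.75·68))·35.71 = 67.77 ksi, capped at F_nt → F'_nt = 67.77 ksi.
R_n = F'_nt · A_b · n = 67.77 × 0.994 × 4 = 269.5 kips.
Design strength φR_n = 0.75 × 269.5 = 202 kips.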